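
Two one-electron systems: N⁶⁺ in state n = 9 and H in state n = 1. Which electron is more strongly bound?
H at n = 1 (E = -13.606 eV)

Using E_n = -13.6057 Z² / n² eV:

N⁶⁺ (Z = 7) at n = 9:
E = -13.6057 × 7² / 9² = -13.6057 × 49 / 81 = -8.230609 eV

H (Z = 1) at n = 1:
E = -13.6057 × 1² / 1² = -13.6057 × 1 / 1 = -13.605700 eV

Since -13.605700 eV < -8.230609 eV,
H at n = 1 is more tightly bound (requires more energy to ionize).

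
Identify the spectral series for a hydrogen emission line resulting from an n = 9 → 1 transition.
Lyman series

The spectral series in hydrogen are named based on the final (lower) energy level:
- Lyman series: n_final = 1 (ultraviolet)
- Balmer series: n_final = 2 (visible/near-UV)
- Paschen series: n_final = 3 (infrared)
- Brackett series: n_final = 4 (infrared)
- Pfund series: n_final = 5 (far infrared)

Since this transition ends at n = 1, it belongs to the Lyman series.

For reference, this 9 → 1 line has photon energy
ΔE = 13.6057 eV × (1/1² - 1/9²) = 13.43773 eV,
corresponding to wavelength λ = hc/ΔE = 1239.84 eV·nm / 13.43773 eV = 92.266 nm in the ultraviolet region.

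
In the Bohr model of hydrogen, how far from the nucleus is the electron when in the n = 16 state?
13.546937 nm (or 135.469366 Å)

The Bohr radius formula is:
r_n = n² a₀ / Z

where a₀ = 0.052917721 nm is the Bohr radius.

For H (Z = 1) at n = 16:
r_16 = 16² × 0.052917721 nm / 1
r_16 = 256 × 0.052917721 nm / 1
r_16 = 13.5469366 nm / 1
r_16 = 13.546937 nm

The electron orbits at approximately 13.546937 nm from the nucleus.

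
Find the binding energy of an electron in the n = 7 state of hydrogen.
0.277667 eV

The ionization energy is the energy needed to remove the electron completely (n → ∞).

For hydrogen, E_n = -13.6057 eV / n².

At n = 7: E_7 = -13.6057 / 7² = -0.277667347 eV
At n = ∞: E_∞ = 0 eV

Ionization energy = E_∞ - E_7 = 0 - (-0.277667347) = 0.277667347 eV
Ionization energy ≈ 0.277667 eV

This is also called the binding energy of the electron in state n = 7.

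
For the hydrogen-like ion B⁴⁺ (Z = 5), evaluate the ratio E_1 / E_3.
9.00

Using E_n = -13.6057 Z² / n² eV with Z = 5:

E_1 = -13.6057 × 5² / 1² = -340.1425 / 1 = -340.14250000 eV
E_3 = -13.6057 × 5² / 3² = -340.1425 / 9 = -37.79361111 eV

The ratio is:
E_1/E_3 = (-340.14250000) / (-37.79361111)
E_1/E_3 = (-340.1425/1) / (-340.1425/9)
E_1/E_3 = 9/1
E_1/E_3 = 9.00
(Note: the Z² factors cancel in the ratio.)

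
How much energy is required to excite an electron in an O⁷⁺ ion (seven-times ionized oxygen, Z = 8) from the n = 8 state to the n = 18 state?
10.918154 eV

The energy levels of a hydrogen-like atom are E_n = -13.6057 Z² eV / n².

Energy at n = 8: E_8 = -13.6057 × 8² / 8² = -13.605700000 eV
Energy at n = 18: E_18 = -13.6057 × 8² / 18² = -2.687545679 eV

The excitation energy is the difference:
ΔE = E_18 - E_8
ΔE = -2.687545679 - (-13.605700000)
ΔE = 10.918154 eV

Since this is positive, energy must be absorbed (photon absorption).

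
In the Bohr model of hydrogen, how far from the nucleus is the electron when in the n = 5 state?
1.3229 nm (or 13.2294 Å)

The Bohr radius formula is:
r_n = n² a₀ / Z

where a₀ = 0.0529177 nm is the Bohr radius.

For H (Z = 1) at n = 5:
r_5 = 5² × 0.0529177 nm / 1
r_5 = 25 × 0.0529177 nm / 1
r_5 = 1.32294 nm / 1
r_5 = 1.3229 nm

The electron orbits at approximately 1.3229 nm from the nucleus.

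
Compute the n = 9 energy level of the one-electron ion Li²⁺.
-1.51 eV

For hydrogen-like ions, the energy levels scale with Z²:
E_n = -13.6057 Z² / n² eV

For Li²⁺ (Z = 3) at n = 9:
E_9 = -13.6057 × 3² / 9²
E_9 = -13.6057 × 9 / 81
E_9 = -122.4513 / 81
E_9 = -1.51 eV

The energy is 9 times more negative than hydrogen at the same n due to the stronger nuclear charge.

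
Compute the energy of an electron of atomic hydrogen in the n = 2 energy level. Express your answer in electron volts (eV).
-3.401425 eV

The energy levels of a hydrogen-like atom are given by:
E_n = -13.6057 eV / n²

For n = 2:
E_2 = -13.6057 eV / 2²
E_2 = -13.6057 eV / 4
E_2 = -3.401425 eV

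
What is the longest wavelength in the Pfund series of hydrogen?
7455.81 nm

The longest wavelength corresponds to the smallest energy transition in the series.
The Pfund series has all transitions ending at n_f = 5.

For H, the first line (α-line) is the jump from n = 6 to n = 5:
E_6 = -13.6057 / 6² = -0.37793611 eV
E_5 = -13.6057 / 5² = -0.54422800 eV
ΔE = E_6 - E_5 = 0.16629189 eV

λ = hc/E = 1239.84 eV·nm / 0.16629189 eV
λ = 7455.81 nm

This is the α-line of the Pfund series in H.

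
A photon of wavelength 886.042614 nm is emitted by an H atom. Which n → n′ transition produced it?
n = 11 → n = 3

First, find the photon energy from the wavelength (hc = 1239.84 eV·nm):
E = hc/λ = 1239.84 eV·nm / 886.042614 nm = 1.3993006 eV

The energy levels of hydrogen satisfy E_n = -13.6057 / n² eV, so an emission n_i → n_f releases
ΔE = 13.6057 × (1/n_f² − 1/n_i²) eV.

Setting ΔE equal to the photon energy:
1/n_f² − 1/n_i² = 1.3993006 / 13.6057 = 0.10284665

Since 1/n_i² must be positive, we need 1/n_f² > 0.10284665, i.e. n_f ≤ 3. For each allowed n_f, solve n_i = (1/n_f² − 0.10284665)^(−1/2) and check whether it is a whole number:
  n_f = 1: 1/n_i² = 1.00000000 − 0.10284665 = 0.89715335 → n_i = 1.056  (not an integer) ✗
  n_f = 2: 1/n_i² = 0.25000000 − 0.10284665 = 0.14715335 → n_i = 2.607  (not an integer) ✗
  n_f = 3: 1/n_i² = 0.11111111 − 0.10284665 = 0.00826446 → n_i = 11.000  → integer, n_i = 11 ✓

Only n_f = 3 gives an integer upper level, n_i = 11.

The transition is from n = 11 to n = 3 (emission).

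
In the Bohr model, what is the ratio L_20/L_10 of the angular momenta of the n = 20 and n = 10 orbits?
2.000000

In the Bohr model, L_n = nℏ, so the ratio is purely the ratio of quantum numbers:

L_20/L_10 = 20ℏ / 10ℏ = 20/10 = 2.000000

The angular momentum scales linearly with n.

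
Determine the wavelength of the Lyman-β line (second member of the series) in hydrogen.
102.517327 nm

The lines of a series are numbered from the longest wavelength (smallest ΔE) outward; the second line is the transition from n = n_f + 2 to n_f.
The Lyman series has all transitions ending at n_f = 1.

For H, the second line (β-line) is the jump from n = 3 to n = 1:
E_3 = -13.6057 / 3² = -1.511744444 eV
E_1 = -13.6057 / 1² = -13.605700000 eV
ΔE = E_3 - E_1 = 12.093955556 eV

λ = hc/E = 1239.84 eV·nm / 12.093955556 eV
λ = 102.517327 nm

This is the β-line of the Lyman series in H.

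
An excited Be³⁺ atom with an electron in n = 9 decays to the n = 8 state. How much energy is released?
0.7139 eV

The energy levels are E_n = -13.6057 Z² eV / n².

Energy at n = 9: E_9 = -13.6057 × 4² / 9² = -2.6875457 eV
Energy at n = 8: E_8 = -13.6057 × 4² / 8² = -3.4014250 eV

For emission (electron falling to lower state), the photon energy is:
E_photon = E_9 - E_8 = |-2.6875457 - (-3.4014250)|
E_photon = 0.7139 eV

This energy is carried away by the emitted photon.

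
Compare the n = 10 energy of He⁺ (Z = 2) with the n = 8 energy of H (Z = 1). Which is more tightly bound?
He⁺ at n = 10 (E = -0.54 eV)

Using E_n = -13.6057 Z² / n² eV:

He⁺ (Z = 2) at n = 10:
E = -13.6057 × 2² / 10² = -13.6057 × 4 / 100 = -0.54423 eV

H (Z = 1) at n = 8:
E = -13.6057 × 1² / 8² = -13.6057 × 1 / 64 = -0.21259 eV

Since -0.54423 eV < -0.21259 eV,
He⁺ at n = 10 is more tightly bound (requires more energy to ionize).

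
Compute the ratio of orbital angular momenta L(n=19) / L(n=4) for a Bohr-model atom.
4.750

In the Bohr model, L_n = nℏ, so the ratio is purely the ratio of quantum numbers:

L_19/L_4 = 19ℏ / 4ℏ = 19/4 = 4.750

The angular momentum scales linearly with n.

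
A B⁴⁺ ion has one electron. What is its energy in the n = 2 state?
-85.035625 eV

For hydrogen-like ions, the energy levels scale with Z²:
E_n = -13.6057 Z² / n² eV

For B⁴⁺ (Z = 5) at n = 2:
E_2 = -13.6057 × 5² / 2²
E_2 = -13.6057 × 25 / 4
E_2 = -340.1425 / 4
E_2 = -85.035625 eV

The energy is 25 times more negative than hydrogen at the same n due to the stronger nuclear charge.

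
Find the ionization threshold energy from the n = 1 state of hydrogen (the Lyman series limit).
13.61 eV

The series limit corresponds to the transition from n = ∞ to n = 1.
This is the highest energy (shortest wavelength) transition in the Lyman series.

E_∞ = 0 eV
E_1 = -13.6057 / 1² = -13.61 eV

Energy at series limit:
ΔE = E_∞ - E_1 = 0 - (-13.61) = 13.61 eV

This energy equals the ionization energy from the n = 1 state of hydrogen.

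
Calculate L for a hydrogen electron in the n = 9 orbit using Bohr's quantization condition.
9.49115e-34 J·s (or 9ℏ)

In the Bohr model, angular momentum is quantized:
L = nℏ

where ℏ = h/(2π) = 1.0545718e-34 J·s

For n = 9:
L = 9 × 1.0545718e-34 J·s
L = 9.49115e-34 J·s

This can also be written as L = 9ℏ.
The angular momentum is an integer multiple of the reduced Planck constant.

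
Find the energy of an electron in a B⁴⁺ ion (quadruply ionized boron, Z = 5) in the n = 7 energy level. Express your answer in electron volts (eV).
-6.9417 eV

The energy levels of a hydrogen-like atom are given by:
E_n = -13.6057 Z² / n² eV  (with Z = 5 for B⁴⁺)

For n = 7:
E_7 = -13.6057 × 5² / 7²
E_7 = -13.6057 × 25 / 49
E_7 = -6.9417 eV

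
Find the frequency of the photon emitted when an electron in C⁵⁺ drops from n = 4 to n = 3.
5.757e+15 Hz

First, find the transition energy:
E_4 = -13.6057 × 6² / 4² = -30.61283 eV
E_3 = -13.6057 × 6² / 3² = -54.42280 eV
|ΔE| = |E_3 - E_4| = 23.80997 eV

Convert to Joules: E = 23.80997 eV × (1.602177 × 10⁻¹⁹ J/eV) = 3.81478e-18 J

Using E = hf:
f = E/h = 3.81478e-18 J / (6.62607 × 10⁻³⁴ J·s)
f = 5.757e+15 Hz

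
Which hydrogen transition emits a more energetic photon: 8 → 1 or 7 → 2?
8 → 1

Calculate the energy for each transition:

Transition 8 → 1:
ΔE₁ = |E_1 - E_8| = |-13.6057/1² - (-13.6057/8²)|
ΔE₁ = |-13.60570000000 - (-0.21258906250)| = 13.39311094 eV

Transition 7 → 2:
ΔE₂ = |E_2 - E_7| = |-13.6057/2² - (-13.6057/7²)|
ΔE₂ = |-3.40142500000 - (-0.27766734694)| = 3.12375765 eV

Since 13.39311094 eV > 3.12375765 eV, the transition 8 → 1 emits the more energetic photon.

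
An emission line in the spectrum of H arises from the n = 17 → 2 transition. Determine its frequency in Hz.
8.11078e+14 Hz

First, find the transition energy:
E_17 = -13.6057 / 17² = -0.04707855 eV
E_2 = -13.6057 / 2² = -3.40142500 eV
|ΔE| = |E_2 - E_17| = 3.35434645 eV

Convert to Joules: E = 3.35434645 eV × (1.602177 × 10⁻¹⁹ J/eV) = 5.3742567e-19 J

Using E = hf:
f = E/h = 5.3742567e-19 J / (6.62607 × 10⁻³⁴ J·s)
f = 8.11078e+14 Hz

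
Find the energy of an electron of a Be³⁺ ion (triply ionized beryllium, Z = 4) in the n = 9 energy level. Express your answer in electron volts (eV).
-2.687546 eV

The energy levels of a hydrogen-like atom are given by:
E_n = -13.6057 Z² / n² eV  (with Z = 4 for Be³⁺)

For n = 9:
E_9 = -13.6057 × 4² / 9²
E_9 = -13.6057 × 16 / 81
E_9 = -2.687546 eV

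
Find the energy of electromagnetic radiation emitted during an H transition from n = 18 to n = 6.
0.34 eV

The energy levels are E_n = -13.6057 eV / n².

Energy at n = 18: E_18 = -13.6057 / 18² = -0.04199 eV
Energy at n = 6: E_6 = -13.6057 / 6² = -0.37794 eV

For emission (electron falling to lower state), the photon energy is:
E_photon = E_18 - E_6 = |-0.04199 - (-0.37794)|
E_photon = 0.34 eV

This energy is carried away by the emitted photon.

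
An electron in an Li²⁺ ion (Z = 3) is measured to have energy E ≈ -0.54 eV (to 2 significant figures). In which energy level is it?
n = 15

The exact energy levels follow E_n = -13.6057 Z² / n² eV with Z = 3.

The measured value (-0.54 eV) is reported to only 2 significant figures, so we must test candidate n values and see which one matches to that precision.

Candidate energies:
  n = 13:  E = -13.6057 × 3² / 13² = -0.72456 eV
  n = 14:  E = -13.6057 × 3² / 14² = -0.62475 eV
  n = 15:  E = -13.6057 × 3² / 15² = -0.54423 eV  ← matches
  n = 16:  E = -13.6057 × 3² / 16² = -0.47833 eV
  n = 17:  E = -13.6057 × 3² / 17² = -0.42371 eV

Checking against the measurement of -0.54 eV (2 sig figs), only n = 15 agrees:
E_15 = -0.54423 eV, which rounds to -0.54 eV ✓

Therefore n = 15.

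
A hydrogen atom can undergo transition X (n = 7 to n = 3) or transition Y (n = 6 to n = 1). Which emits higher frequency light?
6 → 1

Calculate the energy for each transition:

Transition 7 → 3:
ΔE₁ = |E_3 - E_7| = |-13.6057/3² - (-13.6057/7²)|
ΔE₁ = |-1.511744444 - (-0.277667347)| = 1.234077 eV

Transition 6 → 1:
ΔE₂ = |E_1 - E_6| = |-13.6057/1² - (-13.6057/6²)|
ΔE₂ = |-13.605700000 - (-0.377936111)| = 13.227764 eV

Since 13.227764 eV > 1.234077 eV, the transition 6 → 1 emits the more energetic photon.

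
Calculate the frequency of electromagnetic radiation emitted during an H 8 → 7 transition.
1.57e+13 Hz

First, find the transition energy:
E_8 = -13.6057 / 8² = -0.2125891 eV
E_7 = -13.6057 / 7² = -0.2776673 eV
|ΔE| = |E_7 - E_8| = 0.0650782 eV

Convert to Joules: E = 0.0650782 eV × (1.602177 × 10⁻¹⁹ J/eV) = 1.0427e-20 J

Using E = hf:
f = E/h = 1.0427e-20 J / (6.62607 × 10⁻³⁴ J·s)
f = 1.57e+13 Hz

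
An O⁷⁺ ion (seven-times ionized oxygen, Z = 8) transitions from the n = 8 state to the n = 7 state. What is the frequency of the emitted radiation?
1.0071e+15 Hz

First, find the transition energy:
E_8 = -13.6057 × 8² / 8² = -13.60570000 eV
E_7 = -13.6057 × 8² / 7² = -17.77071020 eV
|ΔE| = |E_7 - E_8| = 4.16501020 eV

Convert to Joules: E = 4.16501020 eV × (1.602177 × 10⁻¹⁹ J/eV) = 6.673084e-19 J

Using E = hf:
f = E/h = 6.673084e-19 J / (6.62607 × 10⁻³⁴ J·s)
f = 1.0071e+15 Hz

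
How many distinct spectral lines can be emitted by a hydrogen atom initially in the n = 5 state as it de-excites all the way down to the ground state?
10

The electron can occupy levels n = 1, 2, ..., 5 during de-excitation — that is m = 5 - 1 + 1 = 5 distinct levels.

The number of distinct spectral lines equals the number of ways to choose 2 of these m levels (each pair gives one possible emission transition):

Number of lines = m(m-1)/2 = 5×4/2 = 10

These correspond to all possible transitions between the 5 levels:
5 → 4, 5 → 3, 5 → 2, 5 → 1, 4 → 3, 4 → 2, 4 → 1, 3 → 2...

Each transition produces a photon with a unique energy (and thus wavelength). This count does not depend on Z.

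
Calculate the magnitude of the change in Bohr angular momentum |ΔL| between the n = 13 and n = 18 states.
5.273e-34 J·s (or 5ℏ)

In the Bohr model, L_n = nℏ where ℏ = 1.05457e-34 J·s.

L_18 = 18ℏ = 1.89823e-33 J·s
L_13 = 13ℏ = 1.37094e-33 J·s

ΔL = L_18 - L_13 = (18 - 13)ℏ = 5ℏ
ΔL = 5 × 1.05457e-34 J·s = 5.273e-34 J·s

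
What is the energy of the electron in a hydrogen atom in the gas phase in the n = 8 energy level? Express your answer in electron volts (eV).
-0.2126 eV

The energy levels of a hydrogen-like atom are given by:
E_n = -13.6057 eV / n²

For n = 8:
E_8 = -13.6057 eV / 8²
E_8 = -13.6057 eV / 64
E_8 = -0.2126 eV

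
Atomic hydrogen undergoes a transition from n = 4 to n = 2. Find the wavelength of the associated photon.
486.0081 nm

First, find the transition energy using E_n = -13.6057 / n² eV:
E_4 = -13.6057 / 4² = -0.85035625 eV
E_2 = -13.6057 / 2² = -3.40142500 eV

Photon energy: |ΔE| = |E_2 - E_4| = 2.55106875 eV

Convert to wavelength using E = hc/λ with hc = 1239.84 eV·nm:
λ = hc/E = 1239.84 eV·nm / 2.55106875 eV
λ = 486.0081 nm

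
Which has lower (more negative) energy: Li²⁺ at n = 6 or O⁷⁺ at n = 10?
O⁷⁺ at n = 10 (E = -8.70765 eV)

Using E_n = -13.6057 Z² / n² eV:

Li²⁺ (Z = 3) at n = 6:
E = -13.6057 × 3² / 6² = -13.6057 × 9 / 36 = -3.40142500 eV

O⁷⁺ (Z = 8) at n = 10:
E = -13.6057 × 8² / 10² = -13.6057 × 64 / 100 = -8.70764800 eV

Since -8.70764800 eV < -3.40142500 eV,
O⁷⁺ at n = 10 is more tightly bound (requires more energy to ionize).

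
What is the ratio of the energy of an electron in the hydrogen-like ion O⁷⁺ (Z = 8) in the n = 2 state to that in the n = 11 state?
30.250

Using E_n = -13.6057 Z² / n² eV with Z = 8:

E_2 = -13.6057 × 8² / 2² = -870.7648 / 4 = -217.691200000 eV
E_11 = -13.6057 × 8² / 11² = -870.7648 / 121 = -7.196403306 eV

The ratio is:
E_2/E_11 = (-217.691200000) / (-7.196403306)
E_2/E_11 = (-870.7648/4) / (-870.7648/121)
E_2/E_11 = 121/4
E_2/E_11 = 30.250
(Note: the Z² factors cancel in the ratio.)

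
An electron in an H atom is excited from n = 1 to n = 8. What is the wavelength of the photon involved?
92.573 nm

First, find the transition energy using E_n = -13.6057 / n² eV:
E_1 = -13.6057 / 1² = -13.60570 eV
E_8 = -13.6057 / 8² = -0.21259 eV

Photon energy: |ΔE| = |E_8 - E_1| = 13.39311 eV

Convert to wavelength using E = hc/λ with hc = 1239.84 eV·nm:
λ = hc/E = 1239.84 eV·nm / 13.39311 eV
λ = 92.573 nm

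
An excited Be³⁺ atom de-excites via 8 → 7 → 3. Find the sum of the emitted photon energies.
20.786486 eV

The energy levels of Be³⁺ are E_n = -13.6057 × 4² / n² eV.

First transition (8 → 7):
ΔE₁ = |E_7 - E_8|
ΔE₁ = |-4.442677551020 - (-3.401425000000)| = 1.041252551 eV

Second transition (7 → 3):
ΔE₂ = |E_3 - E_7|
ΔE₂ = |-24.187911111111 - (-4.442677551020)| = 19.745233560 eV

Total energy released:
E_total = ΔE₁ + ΔE₂ = 1.041252551 + 19.745233560 = 20.786486 eV

Note: This equals the direct transition 8 → 3: 20.786486 eV ✓
Energy is conserved regardless of the path taken.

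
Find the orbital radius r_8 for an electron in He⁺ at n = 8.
1.6934 nm (or 16.9337 Å)

The Bohr radius formula is:
r_n = n² a₀ / Z

where a₀ = 0.0529177 nm is the Bohr radius.

For He⁺ (Z = 2) at n = 8:
r_8 = 8² × 0.0529177 nm / 2
r_8 = 64 × 0.0529177 nm / 2
r_8 = 3.38673 nm / 2
r_8 = 1.6934 nm

The electron orbits at approximately 1.6934 nm from the nucleus.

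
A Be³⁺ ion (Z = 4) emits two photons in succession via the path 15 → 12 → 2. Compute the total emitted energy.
53.455284 eV

The energy levels of Be³⁺ are E_n = -13.6057 × 4² / n² eV.

First transition (15 → 12):
ΔE₁ = |E_12 - E_15|
ΔE₁ = |-1.511744444444 - (-0.967516444444)| = 0.544228000 eV

Second transition (12 → 2):
ΔE₂ = |E_2 - E_12|
ΔE₂ = |-54.422800000000 - (-1.511744444444)| = 52.911055556 eV

Total energy released:
E_total = ΔE₁ + ΔE₂ = 0.544228000 + 52.911055556 = 53.455284 eV

Note: This equals the direct transition 15 → 2: 53.455284 eV ✓
Energy is conserved regardless of the path taken.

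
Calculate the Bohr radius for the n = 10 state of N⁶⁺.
0.7560 nm (or 7.5597 Å)

The Bohr radius formula is:
r_n = n² a₀ / Z

where a₀ = 0.0529177 nm is the Bohr radius.

For N⁶⁺ (Z = 7) at n = 10:
r_10 = 10² × 0.0529177 nm / 7
r_10 = 100 × 0.0529177 nm / 7
r_10 = 5.29177 nm / 7
r_10 = 0.7560 nm

The electron orbits at approximately 0.7560 nm from the nucleus.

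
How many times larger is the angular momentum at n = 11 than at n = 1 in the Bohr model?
11.0000

In the Bohr model, L_n = nℏ, so the ratio is purely the ratio of quantum numbers:

L_11/L_1 = 11ℏ / 1ℏ = 11/1 = 11.0000

The angular momentum scales linearly with n.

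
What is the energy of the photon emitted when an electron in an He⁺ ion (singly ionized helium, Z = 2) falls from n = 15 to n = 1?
54.180921 eV

The energy levels are E_n = -13.6057 Z² eV / n².

Energy at n = 15: E_15 = -13.6057 × 2² / 15² = -0.241879111 eV
Energy at n = 1: E_1 = -13.6057 × 2² / 1² = -54.422800000 eV

For emission (electron falling to lower state), the photon energy is:
E_photon = E_15 - E_1 = |-0.241879111 - (-54.422800000)|
E_photon = 54.180921 eV

This energy is carried away by the emitted photon.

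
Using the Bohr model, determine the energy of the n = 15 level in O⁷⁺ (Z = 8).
-3.8701 eV

For hydrogen-like ions, the energy levels scale with Z²:
E_n = -13.6057 Z² / n² eV

For O⁷⁺ (Z = 8) at n = 15:
E_15 = -13.6057 × 8² / 15²
E_15 = -13.6057 × 64 / 225
E_15 = -870.7648 / 225
E_15 = -3.8701 eV

The energy is 64 times more negative than hydrogen at the same n due to the stronger nuclear charge.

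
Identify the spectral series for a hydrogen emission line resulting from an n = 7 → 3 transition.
Paschen series

The spectral series in hydrogen are named based on the final (lower) energy level:
- Lyman series: n_final = 1 (ultraviolet)
- Balmer series: n_final = 2 (visible/near-UV)
- Paschen series: n_final = 3 (infrared)
- Brackett series: n_final = 4 (infrared)
- Pfund series: n_final = 5 (far infrared)

Since this transition ends at n = 3, it belongs to the Paschen series.

For reference, this 7 → 3 line has photon energy
ΔE = 13.6057 eV × (1/3² - 1/7²) = 1.2340770975 eV,
corresponding to wavelength λ = hc/ΔE = 1239.84 eV·nm / 1.2340770975 eV = 1004.66981 nm in the infrared region.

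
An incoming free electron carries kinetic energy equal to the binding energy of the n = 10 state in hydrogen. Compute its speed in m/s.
2.19e+05 m/s (or 0.07% of c)

The binding energy at n = 10 for hydrogen is:
E_10 = -13.6057/10² = -0.136057 eV
|E_10| = 0.136057 eV

Convert to Joules:
KE = 0.136057 eV × (1.602177 × 10⁻¹⁹ J/eV) = 2.1799e-20 J

Using KE = ½mv²:
v = √(2·KE/m_e)
v = √(2 × 2.1799e-20 J / 9.10938 × 10⁻³¹ kg)
v = 2.19e+05 m/s

This is approximately 0.07% the speed of light.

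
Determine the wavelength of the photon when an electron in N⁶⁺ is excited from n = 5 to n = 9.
67.25 nm

First, find the transition energy using E_n = -13.6057 Z² / n² eV:
E_5 = -13.6057 × 7² / 5² = -26.6672 eV
E_9 = -13.6057 × 7² / 9² = -8.2306 eV

Photon energy: |ΔE| = |E_9 - E_5| = 18.4366 eV

Convert to wavelength using E = hc/λ with hc = 1239.84 eV·nm:
λ = hc/E = 1239.84 eV·nm / 18.4366 eV
λ = 67.25 nm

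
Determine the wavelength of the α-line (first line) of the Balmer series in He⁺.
164.03 nm

The longest wavelength corresponds to the smallest energy transition in the series.
The Balmer series has all transitions ending at n_f = 2.

For He⁺ (Z = 2), the first line (α-line) is the jump from n = 3 to n = 2:
E_3 = -13.6057 × 2² / 3² = -6.046978 eV
E_2 = -13.6057 × 2² / 2² = -13.605700 eV
ΔE = E_3 - E_2 = 7.558722 eV

λ = hc/E = 1239.84 eV·nm / 7.558722 eV
λ = 164.03 nm

This is the α-line of the Balmer series in He⁺.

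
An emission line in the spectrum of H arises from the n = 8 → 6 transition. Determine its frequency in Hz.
3.99807e+13 Hz

First, find the transition energy:
E_8 = -13.6057 / 8² = -0.212589063 eV
E_6 = -13.6057 / 6² = -0.377936111 eV
|ΔE| = |E_6 - E_8| = 0.165347048 eV

Convert to Joules: E = 0.165347048 eV × (1.602177 × 10⁻¹⁹ J/eV) = 2.6491524e-20 J

Using E = hf:
f = E/h = 2.6491524e-20 J / (6.62607 × 10⁻³⁴ J·s)
f = 3.99807e+13 Hz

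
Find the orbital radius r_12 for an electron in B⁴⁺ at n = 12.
1.5240 nm (or 15.2403 Å)

The Bohr radius formula is:
r_n = n² a₀ / Z

where a₀ = 0.0529177 nm is the Bohr radius.

For B⁴⁺ (Z = 5) at n = 12:
r_12 = 12² × 0.0529177 nm / 5
r_12 = 144 × 0.0529177 nm / 5
r_12 = 7.62015 nm / 5
r_12 = 1.5240 nm

The electron orbits at approximately 1.5240 nm from the nucleus.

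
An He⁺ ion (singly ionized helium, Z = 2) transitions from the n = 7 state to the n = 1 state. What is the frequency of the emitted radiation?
1.28908e+16 Hz

First, find the transition energy:
E_7 = -13.6057 × 2² / 7² = -1.1106694 eV
E_1 = -13.6057 × 2² / 1² = -54.4228000 eV
|ΔE| = |E_1 - E_7| = 53.3121306 eV

Convert to Joules: E = 53.3121306 eV × (1.602177 × 10⁻¹⁹ J/eV) = 8.5415469e-18 J

Using E = hf:
f = E/h = 8.5415469e-18 J / (6.62607 × 10⁻³⁴ J·s)
f = 1.28908e+16 Hz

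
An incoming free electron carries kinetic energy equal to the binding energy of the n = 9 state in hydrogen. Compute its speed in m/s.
2.43e+05 m/s (or 0.081082% of c)

The binding energy at n = 9 for hydrogen is:
E_9 = -13.6057/9² = -0.16797160 eV
|E_9| = 0.16797160 eV

Convert to Joules:
KE = 0.16797160 eV × (1.602177 × 10⁻¹⁹ J/eV) = 2.6912e-20 J

Using KE = ½mv²:
v = √(2·KE/m_e)
v = √(2 × 2.6912e-20 J / 9.10938 × 10⁻³¹ kg)
v = 2.43e+05 m/s

This is approximately 0.081082% the speed of light.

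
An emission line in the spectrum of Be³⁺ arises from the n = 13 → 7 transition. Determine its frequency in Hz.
7.63e+14 Hz

First, find the transition energy:
E_13 = -13.6057 × 4² / 13² = -1.2881136 eV
E_7 = -13.6057 × 4² / 7² = -4.4426776 eV
|ΔE| = |E_7 - E_13| = 3.1545640 eV

Convert to Joules: E = 3.1545640 eV × (1.602177 × 10⁻¹⁹ J/eV) = 5.0542e-19 J

Using E = hf:
f = E/h = 5.0542e-19 J / (6.62607 × 10⁻³⁴ J·s)
f = 7.63e+14 Hz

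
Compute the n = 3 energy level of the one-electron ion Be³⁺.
-24.1879 eV

For hydrogen-like ions, the energy levels scale with Z²:
E_n = -13.6057 Z² / n² eV

For Be³⁺ (Z = 4) at n = 3:
E_3 = -13.6057 × 4² / 3²
E_3 = -13.6057 × 16 / 9
E_3 = -217.6912 / 9
E_3 = -24.1879 eV

The energy is 16 times more negative than hydrogen at the same n due to the stronger nuclear charge.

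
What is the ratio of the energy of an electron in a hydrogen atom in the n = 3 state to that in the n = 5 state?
2.77778

Using E_n = -13.6057 Z² / n² eV with Z = 1:

E_3 = -13.6057 / 3² = -13.6057 / 9 = -1.51174444444 eV
E_5 = -13.6057 / 5² = -13.6057 / 25 = -0.54422800000 eV

The ratio is:
E_3/E_5 = (-1.51174444444) / (-0.54422800000)
E_3/E_5 = (-13.6057/9) / (-13.6057/25)
E_3/E_5 = 25/9
E_3/E_5 = 2.77778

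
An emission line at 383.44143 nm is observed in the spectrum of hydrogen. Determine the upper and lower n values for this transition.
n = 9 → n = 2

First, find the photon energy from the wavelength (hc = 1239.84 eV·nm):
E = hc/λ = 1239.84 eV·nm / 383.44143 nm = 3.2334534 eV

The energy levels of hydrogen satisfy E_n = -13.6057 / n² eV, so an emission n_i → n_f releases
ΔE = 13.6057 × (1/n_f² − 1/n_i²) eV.

Setting ΔE equal to the photon energy:
1/n_f² − 1/n_i² = 3.2334534 / 13.6057 = 0.23765432

Since 1/n_i² must be positive, we need 1/n_f² > 0.23765432, i.e. n_f ≤ 2. For each allowed n_f, solve n_i = (1/n_f² − 0.23765432)^(−1/2) and check whether it is a whole number:
  n_f = 1: 1/n_i² = 1.00000000 − 0.23765432 = 0.76234568 → n_i = 1.145  (not an integer) ✗
  n_f = 2: 1/n_i² = 0.25000000 − 0.23765432 = 0.01234568 → n_i = 9.000  → integer, n_i = 9 ✓

Only n_f = 2 gives an integer upper level, n_i = 9.

The transition is from n = 9 to n = 2 (emission).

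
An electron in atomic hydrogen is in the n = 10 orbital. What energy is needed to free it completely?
0.136057 eV

The ionization energy is the energy needed to remove the electron completely (n → ∞).

For hydrogen, E_n = -13.6057 eV / n².

At n = 10: E_10 = -13.6057 / 10² = -0.136057000 eV
At n = ∞: E_∞ = 0 eV

Ionization energy = E_∞ - E_10 = 0 - (-0.136057000) = 0.136057000 eV
Ionization energy ≈ 0.136057 eV

This is also called the binding energy of the electron in state n = 10.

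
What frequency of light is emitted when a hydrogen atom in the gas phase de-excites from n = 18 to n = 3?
3.55e+14 Hz

First, find the transition energy:
E_18 = -13.6057 / 18² = -0.041993 eV
E_3 = -13.6057 / 3² = -1.511744 eV
|ΔE| = |E_3 - E_18| = 1.469751 eV

Convert to Joules: E = 1.469751 eV × (1.602177 × 10⁻¹⁹ J/eV) = 2.3548e-19 J

Using E = hf:
f = E/h = 2.3548e-19 J / (6.62607 × 10⁻³⁴ J·s)
f = 3.55e+14 Hz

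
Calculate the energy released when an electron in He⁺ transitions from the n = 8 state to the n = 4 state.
2.551069 eV

The energy levels are E_n = -13.6057 Z² eV / n².

Energy at n = 8: E_8 = -13.6057 × 2² / 8² = -0.850356250 eV
Energy at n = 4: E_4 = -13.6057 × 2² / 4² = -3.401425000 eV

For emission (electron falling to lower state), the photon energy is:
E_photon = E_8 - E_4 = |-0.850356250 - (-3.401425000)|
E_photon = 2.551069 eV

This energy is carried away by the emitted photon.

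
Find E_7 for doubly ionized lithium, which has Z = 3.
-2.499006 eV

For hydrogen-like ions, the energy levels scale with Z²:
E_n = -13.6057 Z² / n² eV

For Li²⁺ (Z = 3) at n = 7:
E_7 = -13.6057 × 3² / 7²
E_7 = -13.6057 × 9 / 49
E_7 = -122.4513 / 49
E_7 = -2.499006 eV

The energy is 9 times more negative than hydrogen at the same n due to the stronger nuclear charge.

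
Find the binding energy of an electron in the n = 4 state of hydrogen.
0.850356 eV

The ionization energy is the energy needed to remove the electron completely (n → ∞).

For hydrogen, E_n = -13.6057 eV / n².

At n = 4: E_4 = -13.6057 / 4² = -0.850356250 eV
At n = ∞: E_∞ = 0 eV

Ionization energy = E_∞ - E_4 = 0 - (-0.850356250) = 0.850356250 eV
Ionization energy ≈ 0.850356 eV

This is also called the binding energy of the electron in state n = 4.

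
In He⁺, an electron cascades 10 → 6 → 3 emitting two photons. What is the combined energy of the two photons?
5.502750 eV

The energy levels of He⁺ are E_n = -13.6057 × 2² / n² eV.

First transition (10 → 6):
ΔE₁ = |E_6 - E_10|
ΔE₁ = |-1.511744444444 - (-0.544228000000)| = 0.967516444 eV

Second transition (6 → 3):
ΔE₂ = |E_3 - E_6|
ΔE₂ = |-6.046977777778 - (-1.511744444444)| = 4.535233333 eV

Total energy released:
E_total = ΔE₁ + ΔE₂ = 0.967516444 + 4.535233333 = 5.502750 eV

Note: This equals the direct transition 10 → 3: 5.502750 eV ✓
Energy is conserved regardless of the path taken.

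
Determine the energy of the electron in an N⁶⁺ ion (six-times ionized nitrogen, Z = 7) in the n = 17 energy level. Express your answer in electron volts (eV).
-2.30685 eV

The energy levels of a hydrogen-like atom are given by:
E_n = -13.6057 Z² / n² eV  (with Z = 7 for N⁶⁺)

For n = 17:
E_17 = -13.6057 × 7² / 17²
E_17 = -13.6057 × 49 / 289
E_17 = -2.30685 eV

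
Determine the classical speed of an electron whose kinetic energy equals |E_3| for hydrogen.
7.29e+05 m/s (or 0.243246% of c)

The binding energy at n = 3 for hydrogen is:
E_3 = -13.6057/3² = -1.51174444 eV
|E_3| = 1.51174444 eV

Convert to Joules:
KE = 1.51174444 eV × (1.602177 × 10⁻¹⁹ J/eV) = 2.4221e-19 J

Using KE = ½mv²:
v = √(2·KE/m_e)
v = √(2 × 2.4221e-19 J / 9.10938 × 10⁻³¹ kg)
v = 7.29e+05 m/s

This is approximately 0.243246% the speed of light.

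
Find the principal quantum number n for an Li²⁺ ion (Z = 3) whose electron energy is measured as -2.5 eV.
n = 7

The exact energy levels follow E_n = -13.6057 Z² / n² eV with Z = 3.

The measured value (-2.5 eV) is reported to only 2 significant figures, so we must test candidate n values and see which one matches to that precision.

Candidate energies:
  n = 5:  E = -13.6057 × 3² / 5² = -4.89805 eV
  n = 6:  E = -13.6057 × 3² / 6² = -3.40143 eV
  n = 7:  E = -13.6057 × 3² / 7² = -2.49901 eV  ← matches
  n = 8:  E = -13.6057 × 3² / 8² = -1.91330 eV
  n = 9:  E = -13.6057 × 3² / 9² = -1.51174 eV

Checking against the measurement of -2.5 eV (2 sig figs), only n = 7 agrees:
E_7 = -2.49901 eV, which rounds to -2.5 eV ✓

Therefore n = 7.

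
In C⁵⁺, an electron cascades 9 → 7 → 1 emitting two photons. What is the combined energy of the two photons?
483.75822 eV

The energy levels of C⁵⁺ are E_n = -13.6057 × 6² / n² eV.

First transition (9 → 7):
ΔE₁ = |E_7 - E_9|
ΔE₁ = |-9.99602448980 - (-6.04697777778)| = 3.94904671 eV

Second transition (7 → 1):
ΔE₂ = |E_1 - E_7|
ΔE₂ = |-489.80520000000 - (-9.99602448980)| = 479.80917551 eV

Total energy released:
E_total = ΔE₁ + ΔE₂ = 3.94904671 + 479.80917551 = 483.75822 eV

Note: This equals the direct transition 9 → 1: 483.75822 eV ✓
Energy is conserved regardless of the path taken.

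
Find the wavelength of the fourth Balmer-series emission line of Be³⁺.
25.63 nm

The lines of a series are numbered from the longest wavelength (smallest ΔE) outward; the fourth line is the transition from n = n_f + 4 to n_f.
The Balmer series has all transitions ending at n_f = 2.

For Be³⁺ (Z = 4), the fourth line (δ-line) is the jump from n = 6 to n = 2:
E_6 = -13.6057 × 4² / 6² = -6.0470 eV
E_2 = -13.6057 × 4² / 2² = -54.4228 eV
ΔE = E_6 - E_2 = 48.3758 eV

λ = hc/E = 1239.84 eV·nm / 48.3758 eV
λ = 25.63 nm

This is the δ-line of the Balmer series in Be³⁺.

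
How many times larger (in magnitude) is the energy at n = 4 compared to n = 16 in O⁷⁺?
16.000

Using E_n = -13.6057 Z² / n² eV with Z = 8:

E_4 = -13.6057 × 8² / 4² = -870.7648 / 16 = -54.422800000 eV
E_16 = -13.6057 × 8² / 16² = -870.7648 / 256 = -3.401425000 eV

The ratio is:
E_4/E_16 = (-54.422800000) / (-3.401425000)
E_4/E_16 = (-870.7648/16) / (-870.7648/256)
E_4/E_16 = 256/16
E_4/E_16 = 16.000
(Note: the Z² factors cancel in the ratio.)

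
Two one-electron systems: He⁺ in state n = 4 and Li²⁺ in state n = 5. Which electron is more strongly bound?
Li²⁺ at n = 5 (E = -4.898 eV)

Using E_n = -13.6057 Z² / n² eV:

He⁺ (Z = 2) at n = 4:
E = -13.6057 × 2² / 4² = -13.6057 × 4 / 16 = -3.401425 eV

Li²⁺ (Z = 3) at n = 5:
E = -13.6057 × 3² / 5² = -13.6057 × 9 / 25 = -4.898052 eV

Since -4.898052 eV < -3.401425 eV,
Li²⁺ at n = 5 is more tightly bound (requires more energy to ionize).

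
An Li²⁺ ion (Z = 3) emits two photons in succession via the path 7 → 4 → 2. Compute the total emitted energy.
28.11382 eV

The energy levels of Li²⁺ are E_n = -13.6057 × 3² / n² eV.

First transition (7 → 4):
ΔE₁ = |E_4 - E_7|
ΔE₁ = |-7.65320625000 - (-2.49900612245)| = 5.15420013 eV

Second transition (4 → 2):
ΔE₂ = |E_2 - E_4|
ΔE₂ = |-30.61282500000 - (-7.65320625000)| = 22.95961875 eV

Total energy released:
E_total = ΔE₁ + ΔE₂ = 5.15420013 + 22.95961875 = 28.11382 eV

Note: This equals the direct transition 7 → 2: 28.11382 eV ✓
Energy is conserved regardless of the path taken.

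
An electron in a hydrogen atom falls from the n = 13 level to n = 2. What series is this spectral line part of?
Balmer series

The spectral series in hydrogen are named based on the final (lower) energy level:
- Lyman series: n_final = 1 (ultraviolet)
- Balmer series: n_final = 2 (visible/near-UV)
- Paschen series: n_final = 3 (infrared)
- Brackett series: n_final = 4 (infrared)
- Pfund series: n_final = 5 (far infrared)

Since this transition ends at n = 2, it belongs to the Balmer series.

For reference, this 13 → 2 line has photon energy
ΔE = 13.6057 eV × (1/2² - 1/13²) = 3.320918 eV,
corresponding to wavelength λ = hc/ΔE = 1239.84 eV·nm / 3.320918 eV = 373.34 nm in the visible/near-UV region.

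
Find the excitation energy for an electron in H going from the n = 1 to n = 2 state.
10.204 eV

The energy levels of a hydrogen-like atom are E_n = -13.6057 eV / n².

Energy at n = 1: E_1 = -13.6057 / 1² = -13.605700 eV
Energy at n = 2: E_2 = -13.6057 / 2² = -3.401425 eV

The excitation energy is the difference:
ΔE = E_2 - E_1
ΔE = -3.401425 - (-13.605700)
ΔE = 10.204 eV

Since this is positive, energy must be absorbed (photon absorption).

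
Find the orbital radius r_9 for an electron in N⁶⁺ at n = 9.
0.61233 nm (or 6.12334 Å)

The Bohr radius formula is:
r_n = n² a₀ / Z

where a₀ = 0.05291772 nm is the Bohr radius.

For N⁶⁺ (Z = 7) at n = 9:
r_9 = 9² × 0.05291772 nm / 7
r_9 = 81 × 0.05291772 nm / 7
r_9 = 4.286335 nm / 7
r_9 = 0.61233 nm

The electron orbits at approximately 0.61233 nm from the nucleus.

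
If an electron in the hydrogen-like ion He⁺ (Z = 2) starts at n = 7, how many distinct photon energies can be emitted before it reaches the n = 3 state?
10

The electron can occupy levels n = 3, 4, ..., 7 during de-excitation — that is m = 7 - 3 + 1 = 5 distinct levels.

The number of distinct spectral lines equals the number of ways to choose 2 of these m levels (each pair gives one possible emission transition):

Number of lines = m(m-1)/2 = 5×4/2 = 10

These correspond to all possible transitions between the 5 levels:
7 → 6, 7 → 5, 7 → 4, 7 → 3, 6 → 5, 6 → 4, 6 → 3, 5 → 4...

Each transition produces a photon with a unique energy (and thus wavelength). This count does not depend on Z.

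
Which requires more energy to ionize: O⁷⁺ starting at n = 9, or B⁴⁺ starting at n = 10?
O⁷⁺ at n = 9 (E = -10.75 eV)

Using E_n = -13.6057 Z² / n² eV:

O⁷⁺ (Z = 8) at n = 9:
E = -13.6057 × 8² / 9² = -13.6057 × 64 / 81 = -10.75018 eV

B⁴⁺ (Z = 5) at n = 10:
E = -13.6057 × 5² / 10² = -13.6057 × 25 / 100 = -3.40143 eV

Since -10.75018 eV < -3.40143 eV,
O⁷⁺ at n = 9 is more tightly bound (requires more energy to ionize).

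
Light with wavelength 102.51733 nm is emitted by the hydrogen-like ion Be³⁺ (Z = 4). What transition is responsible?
n = 12 → n = 4

First, find the photon energy from the wavelength (hc = 1239.84 eV·nm):
E = hc/λ = 1239.84 eV·nm / 102.51733 nm = 12.093955 eV

The energy levels of Be³⁺ satisfy E_n = -13.6057 × 4² / n² eV, so an emission n_i → n_f releases
ΔE = 13.6057 × 4² × (1/n_f² − 1/n_i²) eV.

Setting ΔE equal to the photon energy:
1/n_f² − 1/n_i² = 12.093955 / (13.6057 × 4²) = 0.055555553

Since 1/n_i² must be positive, we need 1/n_f² > 0.055555553, i.e. n_f ≤ 4. For each allowed n_f, solve n_i = (1/n_f² − 0.055555553)^(−1/2) and check whether it is a whole number:
  n_f = 1: 1/n_i² = 1.000000000 − 0.055555553 = 0.944444447 → n_i = 1.029  (not an integer) ✗
  n_f = 2: 1/n_i² = 0.250000000 − 0.055555553 = 0.194444447 → n_i = 2.268  (not an integer) ✗
  n_f = 3: 1/n_i² = 0.111111111 − 0.055555553 = 0.055555558 → n_i = 4.243  (not an integer) ✗
  n_f = 4: 1/n_i² = 0.062500000 − 0.055555553 = 0.006944447 → n_i = 12.000  → integer, n_i = 12 ✓

Only n_f = 4 gives an integer upper level, n_i = 12.

The transition is from n = 12 to n = 4 (emission).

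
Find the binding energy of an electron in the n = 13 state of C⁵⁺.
2.898 eV

The ionization energy is the energy needed to remove the electron completely (n → ∞).

For a hydrogen-like ion with Z = 6, E_n = -13.6057 Z² / n² eV.

At n = 13: E_13 = -13.6057 × 6² / 13² = -2.898256 eV
At n = ∞: E_∞ = 0 eV

Ionization energy = E_∞ - E_13 = 0 - (-2.898256) = 2.898256 eV
Ionization energy ≈ 2.898 eV

This is also called the binding energy of the electron in state n = 13.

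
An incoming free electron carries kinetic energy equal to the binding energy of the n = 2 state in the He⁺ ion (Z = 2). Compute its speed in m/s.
2.1877e+06 m/s (or 0.73% of c)

The binding energy at n = 2 for He⁺ is:
E_2 = -13.6057 × 2²/2² = -13.605700 eV
|E_2| = 13.605700 eV

Convert to Joules:
KE = 13.605700 eV × (1.602177 × 10⁻¹⁹ J/eV) = 2.179874e-18 J

Using KE = ½mv²:
v = √(2·KE/m_e)
v = √(2 × 2.179874e-18 J / 9.10938 × 10⁻³¹ kg)
v = 2.1877e+06 m/s

This is approximately 0.73% the speed of light.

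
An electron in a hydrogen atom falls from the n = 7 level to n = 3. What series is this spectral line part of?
Paschen series

The spectral series in hydrogen are named based on the final (lower) energy level:
- Lyman series: n_final = 1 (ultraviolet)
- Balmer series: n_final = 2 (visible/near-UV)
- Paschen series: n_final = 3 (infrared)
- Brackett series: n_final = 4 (infrared)
- Pfund series: n_final = 5 (far infrared)

Since this transition ends at n = 3, it belongs to the Paschen series.

For reference, this 7 → 3 line has photon energy
ΔE = 13.6057 eV × (1/3² - 1/7²) = 1.2340770975 eV,
corresponding to wavelength λ = hc/ΔE = 1239.84 eV·nm / 1.2340770975 eV = 1004.66981 nm in the infrared region.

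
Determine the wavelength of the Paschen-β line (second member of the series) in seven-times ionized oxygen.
20.022915 nm

The lines of a series are numbered from the longest wavelength (smallest ΔE) outward; the second line is the transition from n = n_f + 2 to n_f.
The Paschen series has all transitions ending at n_f = 3.

For O⁷⁺ (Z = 8), the second line (β-line) is the jump from n = 5 to n = 3:
E_5 = -13.6057 × 8² / 5² = -34.83059200 eV
E_3 = -13.6057 × 8² / 3² = -96.75164444 eV
ΔE = E_5 - E_3 = 61.92105244 eV

λ = hc/E = 1239.84 eV·nm / 61.92105244 eV
λ = 20.022915 nm

This is the β-line of the Paschen series in O⁷⁺.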